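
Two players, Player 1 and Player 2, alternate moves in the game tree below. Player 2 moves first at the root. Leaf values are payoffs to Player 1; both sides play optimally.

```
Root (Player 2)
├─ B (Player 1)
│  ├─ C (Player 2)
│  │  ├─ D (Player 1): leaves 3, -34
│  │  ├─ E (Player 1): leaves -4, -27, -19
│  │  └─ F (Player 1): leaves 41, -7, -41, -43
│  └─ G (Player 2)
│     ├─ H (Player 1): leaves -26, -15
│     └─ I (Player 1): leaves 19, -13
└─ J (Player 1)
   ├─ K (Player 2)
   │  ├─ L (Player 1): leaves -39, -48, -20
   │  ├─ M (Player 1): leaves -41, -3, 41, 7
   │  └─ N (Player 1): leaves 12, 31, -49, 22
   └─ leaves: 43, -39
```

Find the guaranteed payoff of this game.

D (Player 1): max(3, -34) = 3
E (Player 1): max(-4, -27, -19) = -4
F (Player 1): max(41, -7, -41, -43) = 41
C (Player 2): min(3, -4, 41) = -4
H (Player 1): max(-26, -15) = -15
I (Player 1): max(19, -13) = 19
G (Player 2): min(-15, 19) = -15
B (Player 1): max(-4, -15) = -4
L (Player 1): max(-39, -48, -20) = -20
M (Player 1): max(-41, -3, 41, 7) = 41
N (Player 1): max(12, 31, -49, 22) = 31
K (Player 2): min(-20, 41, 31) = -20
J (Player 1): max(-20, 43, -39) = 43
Root (Player 2): min(-4, 43) = -4

-4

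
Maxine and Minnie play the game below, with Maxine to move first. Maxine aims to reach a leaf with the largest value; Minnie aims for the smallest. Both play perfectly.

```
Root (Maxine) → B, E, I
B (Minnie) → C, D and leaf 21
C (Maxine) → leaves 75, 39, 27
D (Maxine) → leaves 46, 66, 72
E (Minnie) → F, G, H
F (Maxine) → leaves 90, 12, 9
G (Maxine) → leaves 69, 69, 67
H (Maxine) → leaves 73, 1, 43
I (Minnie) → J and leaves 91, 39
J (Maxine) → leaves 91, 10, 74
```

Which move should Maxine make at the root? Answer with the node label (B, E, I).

C (Maxine): max(75, 39, 27) = 75
D (Maxine): max(46, 66, 72) = 72
B (Minnie): min(75, 72, 21) = 21
F (Maxine): max(90, 12, 9) = 90
G (Maxine): max(69, 69, 67) = 69
H (Maxine): max(73, 1, 43) = 73
E (Minnie): min(90, 69, 73) = 69
J (Maxine): max(91, 10, 74) = 91
I (Minnie): min(91, 91, 39) = 39
Root (Maxine): max(21, 69, 39) = 69
Maxine picks the child with the highest value: E (value 69).

E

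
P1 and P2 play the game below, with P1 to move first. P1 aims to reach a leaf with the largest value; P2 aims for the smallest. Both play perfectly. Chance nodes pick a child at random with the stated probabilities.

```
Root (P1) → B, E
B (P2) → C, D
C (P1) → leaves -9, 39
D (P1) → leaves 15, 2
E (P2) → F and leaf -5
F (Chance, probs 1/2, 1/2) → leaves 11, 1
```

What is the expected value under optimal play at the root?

C (P1): max(-9, 39) = 39
D (P1): max(15, 2) = 15
B (P2): min(39, 15) = 15
F (Chance): 1/2·11 + 1/2·1 = 6
E (P2): min(6, -5) = -5
Root (P1): max(15, -5) = 15

15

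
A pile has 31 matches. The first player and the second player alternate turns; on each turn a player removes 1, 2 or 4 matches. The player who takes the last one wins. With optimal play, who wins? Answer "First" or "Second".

Mark each pile size as W (mover wins) or L (mover loses):
i:   0  1  2  3  4  5  6  7  8  9 10 11 12 13 14 15 16 17 18 19 20 21 22 23 24 25 26 27 28 29 30 31
     L  W  W  L  W  W  L  W  W  L  W  W  L  W  W  L  W  W  L  W  W  L  W  W  L  W  W  L  W  W  L  W
Position 31 is W, so the first player wins.

First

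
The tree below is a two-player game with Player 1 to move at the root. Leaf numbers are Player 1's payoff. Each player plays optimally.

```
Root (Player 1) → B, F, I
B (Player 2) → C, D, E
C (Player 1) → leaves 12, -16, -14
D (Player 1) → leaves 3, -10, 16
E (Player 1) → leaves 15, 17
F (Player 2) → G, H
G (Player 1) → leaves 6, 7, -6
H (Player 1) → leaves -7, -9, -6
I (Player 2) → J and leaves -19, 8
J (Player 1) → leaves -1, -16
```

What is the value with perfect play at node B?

12

C: max(12, -16, -14) = 12
D: max(3, -10, 16) = 16
E: max(15, 17) = 17
B: min(12, 16, 17) = 12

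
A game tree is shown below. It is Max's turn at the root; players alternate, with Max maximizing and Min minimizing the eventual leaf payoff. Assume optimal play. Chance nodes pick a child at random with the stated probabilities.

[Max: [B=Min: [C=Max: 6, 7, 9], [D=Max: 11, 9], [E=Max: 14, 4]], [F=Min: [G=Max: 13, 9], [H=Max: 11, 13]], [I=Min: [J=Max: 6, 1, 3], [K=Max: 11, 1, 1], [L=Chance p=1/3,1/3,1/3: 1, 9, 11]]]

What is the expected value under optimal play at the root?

C (Max): max(6, 7, 9) = 9
D (Max): max(11, 9) = 11
E (Max): max(14, 4) = 14
B (Min): min(9, 11, 14) = 9
G (Max): max(13, 9) = 13
H (Max): max(11, 13) = 13
F (Min): min(13, 13) = 13
J (Max): max(6, 1, 3) = 6
K (Max): max(11, 1, 1) = 11
L (Chance): 1/3·1 + 1/3·9 + 1/3·11 = 7
I (Min): min(6, 11, 7) = 6
Root (Max): max(9, 13, 6) = 13

13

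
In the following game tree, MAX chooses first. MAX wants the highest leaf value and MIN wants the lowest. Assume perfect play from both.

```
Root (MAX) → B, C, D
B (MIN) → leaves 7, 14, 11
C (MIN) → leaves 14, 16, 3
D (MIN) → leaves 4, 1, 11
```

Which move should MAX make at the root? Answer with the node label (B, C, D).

B (MIN): min(7, 14, 11) = 7
C (MIN): min(14, 16, 3) = 3
D (MIN): min(4, 1, 11) = 1
Root (MAX): max(7, 3, 1) = 7
MAX picks the child with the highest value: B (value 7).

B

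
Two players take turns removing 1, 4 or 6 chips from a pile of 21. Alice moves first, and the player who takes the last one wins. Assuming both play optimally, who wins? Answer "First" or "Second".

Positions where the player to move wins (W) vs loses (L):
i:   0  1  2  3  4  5  6  7  8  9 10 11 12 13 14 15 16 17 18 19 20 21
     L  W  L  W  W  L  W  L  W  W  L  W  L  W  W  L  W  L  W  W  L  W
Position 21 is W, so the first player wins.

First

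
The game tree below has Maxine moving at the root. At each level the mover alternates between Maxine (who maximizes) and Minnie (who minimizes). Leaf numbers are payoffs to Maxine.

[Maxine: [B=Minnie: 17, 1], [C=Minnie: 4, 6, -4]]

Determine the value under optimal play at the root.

B (Minnie): min(17, 1) = 1
C (Minnie): min(4, 6, -4) = -4
Root (Maxine): max(1, -4) = 1

1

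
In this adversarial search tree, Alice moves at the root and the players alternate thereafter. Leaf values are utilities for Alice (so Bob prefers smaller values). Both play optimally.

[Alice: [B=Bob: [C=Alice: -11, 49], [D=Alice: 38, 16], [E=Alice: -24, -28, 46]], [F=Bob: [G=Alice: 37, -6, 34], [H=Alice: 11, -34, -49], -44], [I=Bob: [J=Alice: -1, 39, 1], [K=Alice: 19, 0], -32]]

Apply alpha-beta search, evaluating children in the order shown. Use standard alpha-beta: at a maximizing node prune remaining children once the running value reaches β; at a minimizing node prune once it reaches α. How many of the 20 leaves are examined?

15

C [α=-∞,β=+∞]: v=49
D [α=-∞,β=49]: v=38
E [α=-∞,β=38]: v=46
B [α=-∞,β=+∞]: v=38
G [α=38,β=+∞]: v=37
F [α=38,β=+∞]: v=37 after child 1 ≤ α → α-cutoff, skip 2
J [α=38,β=+∞]: v=39
K [α=38,β=39]: v=19
I [α=38,β=+∞]: v=19 after child 2 ≤ α → α-cutoff, skip 1
Root [α=-∞,β=+∞]: v=38
Leaves evaluated: 15 of 20.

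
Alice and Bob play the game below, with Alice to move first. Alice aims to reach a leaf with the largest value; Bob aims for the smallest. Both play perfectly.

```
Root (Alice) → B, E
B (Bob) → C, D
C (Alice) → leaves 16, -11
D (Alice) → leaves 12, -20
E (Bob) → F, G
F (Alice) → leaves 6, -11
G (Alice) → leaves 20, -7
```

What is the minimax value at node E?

F: max(6, -11) = 6
G: max(20, -7) = 20
E: min(6, 20) = 6

6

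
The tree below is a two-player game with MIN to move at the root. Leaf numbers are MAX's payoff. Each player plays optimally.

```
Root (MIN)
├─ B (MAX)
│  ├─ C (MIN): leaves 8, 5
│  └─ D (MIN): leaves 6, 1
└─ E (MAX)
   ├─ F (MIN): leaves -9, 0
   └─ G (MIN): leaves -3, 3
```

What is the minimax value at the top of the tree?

C (MIN): min(8, 5) = 5
D (MIN): min(6, 1) = 1
B (MAX): max(5, 1) = 5
F (MIN): min(-9, 0) = -9
G (MIN): min(-3, 3) = -3
E (MAX): max(-9, -3) = -3
Root (MIN): min(5, -3) = -3

-3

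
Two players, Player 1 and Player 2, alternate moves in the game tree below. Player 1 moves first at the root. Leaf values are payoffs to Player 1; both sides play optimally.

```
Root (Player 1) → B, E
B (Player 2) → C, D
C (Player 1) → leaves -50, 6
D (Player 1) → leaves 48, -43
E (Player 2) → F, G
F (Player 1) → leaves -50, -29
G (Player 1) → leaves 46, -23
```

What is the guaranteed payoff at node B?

6

C: max(-50, 6) = 6
D: max(48, -43) = 48
B: min(6, 48) = 6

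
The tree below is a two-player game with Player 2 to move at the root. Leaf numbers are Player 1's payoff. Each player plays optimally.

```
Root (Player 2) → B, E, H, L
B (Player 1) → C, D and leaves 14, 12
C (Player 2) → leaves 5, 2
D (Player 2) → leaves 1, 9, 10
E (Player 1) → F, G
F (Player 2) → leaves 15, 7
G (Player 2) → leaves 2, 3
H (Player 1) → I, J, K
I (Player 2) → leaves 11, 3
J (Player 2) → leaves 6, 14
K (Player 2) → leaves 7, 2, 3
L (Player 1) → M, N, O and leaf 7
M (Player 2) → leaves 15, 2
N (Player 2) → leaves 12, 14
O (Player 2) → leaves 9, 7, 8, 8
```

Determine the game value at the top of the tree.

C (Player 2): min(5, 2) = 2
D (Player 2): min(1, 9, 10) = 1
B (Player 1): max(2, 1, 14, 12) = 14
F (Player 2): min(15, 7) = 7
G (Player 2): min(2, 3) = 2
E (Player 1): max(7, 2) = 7
I (Player 2): min(11, 3) = 3
J (Player 2): min(6, 14) = 6
K (Player 2): min(7, 2, 3) = 2
H (Player 1): max(3, 6, 2) = 6
M (Player 2): min(15, 2) = 2
N (Player 2): min(12, 14) = 12
O (Player 2): min(9, 7, 8, 8) = 7
L (Player 1): max(2, 12, 7, 7) = 12
Root (Player 2): min(14, 7, 6, 12) = 6

6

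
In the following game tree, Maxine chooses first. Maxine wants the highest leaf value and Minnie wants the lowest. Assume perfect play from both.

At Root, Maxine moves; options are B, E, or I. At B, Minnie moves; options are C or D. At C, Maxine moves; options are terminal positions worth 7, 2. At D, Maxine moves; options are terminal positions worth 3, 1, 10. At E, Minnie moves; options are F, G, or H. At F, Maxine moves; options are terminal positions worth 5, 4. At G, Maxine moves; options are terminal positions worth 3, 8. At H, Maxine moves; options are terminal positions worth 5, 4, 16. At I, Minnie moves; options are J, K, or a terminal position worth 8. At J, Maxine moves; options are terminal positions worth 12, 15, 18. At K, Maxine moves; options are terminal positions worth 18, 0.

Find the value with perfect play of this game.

C (Maxine): max(7, 2) = 7
D (Maxine): max(3, 1, 10) = 10
B (Minnie): min(7, 10) = 7
F (Maxine): max(5, 4) = 5
G (Maxine): max(3, 8) = 8
H (Maxine): max(5, 4, 16) = 16
E (Minnie): min(5, 8, 16) = 5
J (Maxine): max(12, 15, 18) = 18
K (Maxine): max(18, 0) = 18
I (Minnie): min(18, 18, 8) = 8
Root (Maxine): max(7, 5, 8) = 8

8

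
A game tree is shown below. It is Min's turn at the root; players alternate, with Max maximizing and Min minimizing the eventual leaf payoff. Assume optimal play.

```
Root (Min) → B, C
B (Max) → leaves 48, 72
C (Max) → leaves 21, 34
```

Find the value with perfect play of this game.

34

B (Max): max(48, 72) = 72
C (Max): max(21, 34) = 34
Root (Min): min(72, 34) = 34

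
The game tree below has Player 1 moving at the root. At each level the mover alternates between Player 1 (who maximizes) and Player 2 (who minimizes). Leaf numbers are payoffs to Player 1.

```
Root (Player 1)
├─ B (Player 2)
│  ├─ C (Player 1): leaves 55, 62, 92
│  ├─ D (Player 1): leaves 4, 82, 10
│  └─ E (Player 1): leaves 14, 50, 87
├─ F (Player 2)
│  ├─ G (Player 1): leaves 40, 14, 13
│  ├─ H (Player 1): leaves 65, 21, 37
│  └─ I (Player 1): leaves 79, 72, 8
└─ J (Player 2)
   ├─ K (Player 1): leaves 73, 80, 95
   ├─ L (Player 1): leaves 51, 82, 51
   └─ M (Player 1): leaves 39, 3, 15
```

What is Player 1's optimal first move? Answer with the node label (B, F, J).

C (Player 1): max(55, 62, 92) = 92
D (Player 1): max(4, 82, 10) = 82
E (Player 1): max(14, 50, 87) = 87
B (Player 2): min(92, 82, 87) = 82
G (Player 1): max(40, 14, 13) = 40
H (Player 1): max(65, 21, 37) = 65
I (Player 1): max(79, 72, 8) = 79
F (Player 2): min(40, 65, 79) = 40
K (Player 1): max(73, 80, 95) = 95
L (Player 1): max(51, 82, 51) = 82
M (Player 1): max(39, 3, 15) = 39
J (Player 2): min(95, 82, 39) = 39
Root (Player 1): max(82, 40, 39) = 82
Player 1 picks the child with the highest value: B (value 82).

B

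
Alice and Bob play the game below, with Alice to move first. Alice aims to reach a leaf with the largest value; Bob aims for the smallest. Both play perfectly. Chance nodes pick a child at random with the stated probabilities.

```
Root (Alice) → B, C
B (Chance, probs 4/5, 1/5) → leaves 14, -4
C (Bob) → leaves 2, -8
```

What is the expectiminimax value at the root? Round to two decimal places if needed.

B (Chance): 4/5·14 + 1/5·-4 = 10.4
C (Bob): min(2, -8) = -8
Root (Alice): max(10.4, -8) = 10.4

10.4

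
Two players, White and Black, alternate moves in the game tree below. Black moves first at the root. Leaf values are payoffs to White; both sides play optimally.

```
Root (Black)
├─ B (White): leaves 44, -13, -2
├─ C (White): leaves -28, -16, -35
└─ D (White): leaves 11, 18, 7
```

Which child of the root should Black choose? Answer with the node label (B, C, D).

C

B (White): max(44, -13, -2) = 44
C (White): max(-28, -16, -35) = -16
D (White): max(11, 18, 7) = 18
Root (Black): min(44, -16, 18) = -16
Black picks the child with the lowest value: C (value -16).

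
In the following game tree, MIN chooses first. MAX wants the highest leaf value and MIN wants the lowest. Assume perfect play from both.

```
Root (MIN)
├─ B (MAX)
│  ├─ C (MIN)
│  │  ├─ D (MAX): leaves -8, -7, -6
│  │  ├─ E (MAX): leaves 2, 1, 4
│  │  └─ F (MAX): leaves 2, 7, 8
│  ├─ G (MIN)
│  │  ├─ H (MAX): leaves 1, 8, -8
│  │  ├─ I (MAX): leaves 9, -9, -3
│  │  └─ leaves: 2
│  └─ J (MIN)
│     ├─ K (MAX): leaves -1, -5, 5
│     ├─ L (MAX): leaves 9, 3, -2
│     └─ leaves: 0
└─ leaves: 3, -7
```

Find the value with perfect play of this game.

D (MAX): max(-8, -7, -6) = -6
E (MAX): max(2, 1, 4) = 4
F (MAX): max(2, 7, 8) = 8
C (MIN): min(-6, 4, 8) = -6
H (MAX): max(1, 8, -8) = 8
I (MAX): max(9, -9, -3) = 9
G (MIN): min(8, 9, 2) = 2
K (MAX): max(-1, -5, 5) = 5
L (MAX): max(9, 3, -2) = 9
J (MIN): min(5, 9, 0) = 0
B (MAX): max(-6, 2, 0) = 2
Root (MIN): min(2, 3, -7) = -7

-7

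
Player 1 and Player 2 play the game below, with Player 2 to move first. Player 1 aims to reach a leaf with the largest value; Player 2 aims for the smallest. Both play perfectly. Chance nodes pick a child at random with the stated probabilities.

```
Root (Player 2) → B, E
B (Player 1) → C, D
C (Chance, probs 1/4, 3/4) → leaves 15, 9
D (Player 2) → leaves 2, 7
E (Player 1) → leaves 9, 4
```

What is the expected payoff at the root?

9

C (Chance): 1/4·15 + 3/4·9 = 10.5
D (Player 2): min(2, 7) = 2
B (Player 1): max(10.5, 2) = 10.5
E (Player 1): max(9, 4) = 9
Root (Player 2): min(10.5, 9) = 9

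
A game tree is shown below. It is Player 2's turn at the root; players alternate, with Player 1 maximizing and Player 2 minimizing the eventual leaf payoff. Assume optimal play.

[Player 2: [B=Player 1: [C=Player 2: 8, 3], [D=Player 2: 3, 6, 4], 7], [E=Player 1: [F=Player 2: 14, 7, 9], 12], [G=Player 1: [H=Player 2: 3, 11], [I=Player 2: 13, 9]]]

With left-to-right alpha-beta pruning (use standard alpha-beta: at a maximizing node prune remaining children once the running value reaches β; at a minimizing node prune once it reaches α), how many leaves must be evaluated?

C [α=-∞,β=+∞]: v=3
D [α=3,β=+∞]: v=3 after child 1 ≤ α → α-cutoff, skip 2
B [α=-∞,β=+∞]: v=7
F [α=-∞,β=7]: v=7
E [α=-∞,β=7]: v=7 after child 1 ≥ β → β-cutoff, skip 1
H [α=-∞,β=7]: v=3
I [α=3,β=7]: v=9
G [α=-∞,β=7]: v=9
Root [α=-∞,β=+∞]: v=7
Leaves evaluated: 11 of 14.

11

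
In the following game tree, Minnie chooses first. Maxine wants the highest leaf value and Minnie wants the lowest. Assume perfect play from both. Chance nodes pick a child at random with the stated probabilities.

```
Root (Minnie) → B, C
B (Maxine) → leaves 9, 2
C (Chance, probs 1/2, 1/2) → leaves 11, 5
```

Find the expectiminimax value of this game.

8

B (Maxine): max(9, 2) = 9
C (Chance): 1/2·11 + 1/2·5 = 8
Root (Minnie): min(9, 8) = 8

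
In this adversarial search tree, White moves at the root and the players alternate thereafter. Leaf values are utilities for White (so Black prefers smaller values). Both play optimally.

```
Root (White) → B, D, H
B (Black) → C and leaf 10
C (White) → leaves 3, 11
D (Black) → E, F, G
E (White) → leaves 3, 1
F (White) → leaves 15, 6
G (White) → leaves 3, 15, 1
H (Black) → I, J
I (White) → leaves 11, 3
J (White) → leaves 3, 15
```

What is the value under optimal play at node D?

E: max(3, 1) = 3
F: max(15, 6) = 15
G: max(3, 15, 1) = 15
D: min(3, 15, 15) = 3

3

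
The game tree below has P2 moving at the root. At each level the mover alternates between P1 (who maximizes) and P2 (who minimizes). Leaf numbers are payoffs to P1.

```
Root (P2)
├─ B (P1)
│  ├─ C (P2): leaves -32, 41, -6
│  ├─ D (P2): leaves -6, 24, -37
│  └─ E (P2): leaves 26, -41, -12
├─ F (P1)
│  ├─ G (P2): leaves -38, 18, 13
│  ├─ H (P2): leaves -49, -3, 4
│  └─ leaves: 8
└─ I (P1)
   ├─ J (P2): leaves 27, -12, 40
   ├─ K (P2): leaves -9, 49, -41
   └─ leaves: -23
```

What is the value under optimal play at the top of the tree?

C (P2): min(-32, 41, -6) = -32
D (P2): min(-6, 24, -37) = -37
E (P2): min(26, -41, -12) = -41
B (P1): max(-32, -37, -41) = -32
G (P2): min(-38, 18, 13) = -38
H (P2): min(-49, -3, 4) = -49
F (P1): max(-38, -49, 8) = 8
J (P2): min(27, -12, 40) = -12
K (P2): min(-9, 49, -41) = -41
I (P1): max(-12, -41, -23) = -12
Root (P2): min(-32, 8, -12) = -32

-32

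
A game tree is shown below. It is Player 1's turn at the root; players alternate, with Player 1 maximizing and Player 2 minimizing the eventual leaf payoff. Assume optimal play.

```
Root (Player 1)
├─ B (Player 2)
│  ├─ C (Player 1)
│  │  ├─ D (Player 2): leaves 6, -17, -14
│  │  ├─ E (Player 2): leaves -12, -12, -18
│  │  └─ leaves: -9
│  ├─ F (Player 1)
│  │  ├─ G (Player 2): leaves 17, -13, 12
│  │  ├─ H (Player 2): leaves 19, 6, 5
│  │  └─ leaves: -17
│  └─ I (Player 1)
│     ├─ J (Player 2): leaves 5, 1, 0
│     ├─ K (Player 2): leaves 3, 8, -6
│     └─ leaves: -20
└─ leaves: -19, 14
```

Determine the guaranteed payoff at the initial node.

14

D (Player 2): min(6, -17, -14) = -17
E (Player 2): min(-12, -12, -18) = -18
C (Player 1): max(-17, -18, -9) = -9
G (Player 2): min(17, -13, 12) = -13
H (Player 2): min(19, 6, 5) = 5
F (Player 1): max(-13, 5, -17) = 5
J (Player 2): min(5, 1, 0) = 0
K (Player 2): min(3, 8, -6) = -6
I (Player 1): max(0, -6, -20) = 0
B (Player 2): min(-9, 5, 0) = -9
Root (Player 1): max(-9, -19, 14) = 14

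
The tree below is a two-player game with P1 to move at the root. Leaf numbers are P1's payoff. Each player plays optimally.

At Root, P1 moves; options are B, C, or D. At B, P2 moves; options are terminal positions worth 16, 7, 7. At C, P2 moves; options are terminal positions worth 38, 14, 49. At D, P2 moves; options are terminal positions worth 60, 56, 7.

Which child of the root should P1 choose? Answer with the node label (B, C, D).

C

B (P2): min(16, 7, 7) = 7
C (P2): min(38, 14, 49) = 14
D (P2): min(60, 56, 7) = 7
Root (P1): max(7, 14, 7) = 14
P1 picks the child with the highest value: C (value 14).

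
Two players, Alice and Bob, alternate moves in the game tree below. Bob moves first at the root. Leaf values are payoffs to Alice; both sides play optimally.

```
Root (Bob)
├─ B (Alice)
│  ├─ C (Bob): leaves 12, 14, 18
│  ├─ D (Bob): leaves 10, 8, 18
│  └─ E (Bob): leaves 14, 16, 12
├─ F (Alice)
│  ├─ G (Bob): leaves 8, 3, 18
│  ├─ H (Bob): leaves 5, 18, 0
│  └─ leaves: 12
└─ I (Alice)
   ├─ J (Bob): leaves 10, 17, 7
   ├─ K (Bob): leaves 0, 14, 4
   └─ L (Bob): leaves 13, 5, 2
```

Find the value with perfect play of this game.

C (Bob): min(12, 14, 18) = 12
D (Bob): min(10, 8, 18) = 8
E (Bob): min(14, 16, 12) = 12
B (Alice): max(12, 8, 12) = 12
G (Bob): min(8, 3, 18) = 3
H (Bob): min(5, 18, 0) = 0
F (Alice): max(3, 0, 12) = 12
J (Bob): min(10, 17, 7) = 7
K (Bob): min(0, 14, 4) = 0
L (Bob): min(13, 5, 2) = 2
I (Alice): max(7, 0, 2) = 7
Root (Bob): min(12, 12, 7) = 7

7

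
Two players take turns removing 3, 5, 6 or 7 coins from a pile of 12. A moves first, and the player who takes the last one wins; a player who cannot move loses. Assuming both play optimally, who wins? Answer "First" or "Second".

W/L table (W = player to move can force a win):
i:   0  1  2  3  4  5  6  7  8  9 10 11 12
     L  L  L  W  W  W  W  W  W  W  L  L  L
Position 12 is L, so the second player wins.

Second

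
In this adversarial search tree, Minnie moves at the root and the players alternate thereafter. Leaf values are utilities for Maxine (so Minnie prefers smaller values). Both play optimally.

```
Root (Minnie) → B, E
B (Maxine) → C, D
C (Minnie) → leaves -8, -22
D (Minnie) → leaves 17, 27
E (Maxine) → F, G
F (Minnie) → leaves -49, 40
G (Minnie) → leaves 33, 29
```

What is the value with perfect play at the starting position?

17

C (Minnie): min(-8, -22) = -22
D (Minnie): min(17, 27) = 17
B (Maxine): max(-22, 17) = 17
F (Minnie): min(-49, 40) = -49
G (Minnie): min(33, 29) = 29
E (Maxine): max(-49, 29) = 29
Root (Minnie): min(17, 29) = 17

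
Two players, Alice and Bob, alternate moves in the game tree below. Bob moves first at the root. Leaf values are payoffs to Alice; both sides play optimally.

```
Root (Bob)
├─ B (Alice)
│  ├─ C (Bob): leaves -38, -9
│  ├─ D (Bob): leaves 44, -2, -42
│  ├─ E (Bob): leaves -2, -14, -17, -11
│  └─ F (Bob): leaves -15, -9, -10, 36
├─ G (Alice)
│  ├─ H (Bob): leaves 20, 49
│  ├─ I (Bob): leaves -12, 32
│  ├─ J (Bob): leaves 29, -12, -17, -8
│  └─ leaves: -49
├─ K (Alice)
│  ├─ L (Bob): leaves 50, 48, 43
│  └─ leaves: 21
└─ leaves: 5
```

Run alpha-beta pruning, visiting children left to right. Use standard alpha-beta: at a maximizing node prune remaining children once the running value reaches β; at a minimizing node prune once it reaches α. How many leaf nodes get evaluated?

C [α=-∞,β=+∞]: v=-38
D [α=-38,β=+∞]: v=-42
E [α=-38,β=+∞]: v=-17
F [α=-17,β=+∞]: v=-15
B [α=-∞,β=+∞]: v=-15
H [α=-∞,β=-15]: v=20
G [α=-∞,β=-15]: v=20 after child 1 ≥ β → β-cutoff, skip 3
L [α=-∞,β=-15]: v=43
K [α=-∞,β=-15]: v=43 after child 1 ≥ β → β-cutoff, skip 1
Root [α=-∞,β=+∞]: v=-15
Leaves evaluated: 19 of 27.

19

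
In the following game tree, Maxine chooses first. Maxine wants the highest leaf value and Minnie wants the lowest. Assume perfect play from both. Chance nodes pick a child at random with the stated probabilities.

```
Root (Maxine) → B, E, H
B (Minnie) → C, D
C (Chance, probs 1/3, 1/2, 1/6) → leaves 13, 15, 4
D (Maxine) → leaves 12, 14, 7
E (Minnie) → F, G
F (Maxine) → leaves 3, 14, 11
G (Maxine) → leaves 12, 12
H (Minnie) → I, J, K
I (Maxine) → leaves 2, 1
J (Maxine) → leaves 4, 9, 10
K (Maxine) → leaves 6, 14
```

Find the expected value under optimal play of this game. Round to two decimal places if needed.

C (Chance): 1/3·13 + 1/2·15 + 1/6·4 = 12.5
D (Maxine): max(12, 14, 7) = 14
B (Minnie): min(12.5, 14) = 12.5
F (Maxine): max(3, 14, 11) = 14
G (Maxine): max(12, 12) = 12
E (Minnie): min(14, 12) = 12
I (Maxine): max(2, 1) = 2
J (Maxine): max(4, 9, 10) = 10
K (Maxine): max(6, 14) = 14
H (Minnie): min(2, 10, 14) = 2
Root (Maxine): max(12.5, 12, 2) = 12.5

12.5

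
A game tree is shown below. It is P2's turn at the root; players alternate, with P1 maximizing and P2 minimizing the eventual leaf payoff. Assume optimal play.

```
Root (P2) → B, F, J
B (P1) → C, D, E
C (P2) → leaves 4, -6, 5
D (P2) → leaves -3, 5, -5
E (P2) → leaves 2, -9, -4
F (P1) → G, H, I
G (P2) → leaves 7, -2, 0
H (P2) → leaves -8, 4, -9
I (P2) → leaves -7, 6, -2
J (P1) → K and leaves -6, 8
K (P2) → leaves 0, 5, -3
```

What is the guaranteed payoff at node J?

K: min(0, 5, -3) = -3
J: max(-3, -6, 8) = 8

8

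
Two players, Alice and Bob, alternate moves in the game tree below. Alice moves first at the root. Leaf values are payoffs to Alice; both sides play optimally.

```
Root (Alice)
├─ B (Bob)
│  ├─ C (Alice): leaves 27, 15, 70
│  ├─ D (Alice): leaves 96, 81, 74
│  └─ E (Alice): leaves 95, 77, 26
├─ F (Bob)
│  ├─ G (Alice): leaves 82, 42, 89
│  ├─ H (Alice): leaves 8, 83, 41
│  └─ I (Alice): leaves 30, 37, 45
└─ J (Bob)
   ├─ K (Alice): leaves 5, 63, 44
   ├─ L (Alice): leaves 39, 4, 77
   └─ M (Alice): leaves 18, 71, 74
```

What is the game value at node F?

45

G: max(82, 42, 89) = 89
H: max(8, 83, 41) = 83
I: max(30, 37, 45) = 45
F: min(89, 83, 45) = 45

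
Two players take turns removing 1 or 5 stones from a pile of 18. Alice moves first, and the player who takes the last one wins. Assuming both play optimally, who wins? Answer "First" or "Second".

Second

Mark each pile size as W (mover wins) or L (mover loses):
i:   0  1  2  3  4  5  6  7  8  9 10 11 12 13 14 15 16 17 18
     L  W  L  W  L  W  L  W  L  W  L  W  L  W  L  W  L  W  L
Position 18 is L, so the second player wins.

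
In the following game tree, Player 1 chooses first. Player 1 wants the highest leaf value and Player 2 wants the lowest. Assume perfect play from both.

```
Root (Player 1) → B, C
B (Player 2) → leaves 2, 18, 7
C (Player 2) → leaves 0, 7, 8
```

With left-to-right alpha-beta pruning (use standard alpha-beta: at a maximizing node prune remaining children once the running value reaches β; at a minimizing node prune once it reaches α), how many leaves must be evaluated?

4

B [α=-∞,β=+∞]: v=2
C [α=2,β=+∞]: v=0 after child 1 ≤ α → α-cutoff, skip 2
Root [α=-∞,β=+∞]: v=2
Leaves evaluated: 4 of 6.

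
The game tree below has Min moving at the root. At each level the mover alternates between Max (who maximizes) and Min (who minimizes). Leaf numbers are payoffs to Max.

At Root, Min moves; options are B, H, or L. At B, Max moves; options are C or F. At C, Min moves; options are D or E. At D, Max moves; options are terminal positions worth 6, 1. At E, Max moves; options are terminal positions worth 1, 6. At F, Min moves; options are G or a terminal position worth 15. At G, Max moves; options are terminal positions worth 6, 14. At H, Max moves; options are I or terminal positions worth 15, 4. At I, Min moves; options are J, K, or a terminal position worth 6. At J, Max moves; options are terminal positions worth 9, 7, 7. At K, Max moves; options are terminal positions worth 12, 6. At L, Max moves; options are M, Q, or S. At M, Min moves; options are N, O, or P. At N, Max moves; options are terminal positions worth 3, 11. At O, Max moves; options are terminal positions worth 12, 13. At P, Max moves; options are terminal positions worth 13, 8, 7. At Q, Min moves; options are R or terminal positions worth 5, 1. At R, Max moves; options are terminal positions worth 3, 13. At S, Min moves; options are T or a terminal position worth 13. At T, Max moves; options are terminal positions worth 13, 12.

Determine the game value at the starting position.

D (Max): max(6, 1) = 6
E (Max): max(1, 6) = 6
C (Min): min(6, 6) = 6
G (Max): max(6, 14) = 14
F (Min): min(14, 15) = 14
B (Max): max(6, 14) = 14
J (Max): max(9, 7, 7) = 9
K (Max): max(12, 6) = 12
I (Min): min(9, 12, 6) = 6
H (Max): max(6, 15, 4) = 15
N (Max): max(3, 11) = 11
O (Max): max(12, 13) = 13
P (Max): max(13, 8, 7) = 13
M (Min): min(11, 13, 13) = 11
R (Max): max(3, 13) = 13
Q (Min): min(13, 5, 1) = 1
T (Max): max(13, 12) = 13
S (Min): min(13, 13) = 13
L (Max): max(11, 1, 13) = 13
Root (Min): min(14, 15, 13) = 13

13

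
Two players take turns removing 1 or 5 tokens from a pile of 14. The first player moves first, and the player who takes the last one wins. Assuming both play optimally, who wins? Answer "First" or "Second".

Mark each pile size as W (mover wins) or L (mover loses):
i:   0  1  2  3  4  5  6  7  8  9 10 11 12 13 14
     L  W  L  W  L  W  L  W  L  W  L  W  L  W  L
Position 14 is L, so the second player wins.

Second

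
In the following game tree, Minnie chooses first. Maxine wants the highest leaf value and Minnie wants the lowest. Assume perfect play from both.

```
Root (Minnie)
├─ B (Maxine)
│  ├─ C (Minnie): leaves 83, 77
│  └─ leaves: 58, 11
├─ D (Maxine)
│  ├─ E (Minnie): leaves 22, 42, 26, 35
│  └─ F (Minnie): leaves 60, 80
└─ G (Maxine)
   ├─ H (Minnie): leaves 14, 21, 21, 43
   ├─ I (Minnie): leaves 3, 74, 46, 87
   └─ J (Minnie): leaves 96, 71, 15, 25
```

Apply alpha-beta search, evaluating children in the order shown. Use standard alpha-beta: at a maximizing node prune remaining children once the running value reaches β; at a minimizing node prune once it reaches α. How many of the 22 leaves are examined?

19

C [α=-∞,β=+∞]: v=77
B [α=-∞,β=+∞]: v=77
E [α=-∞,β=77]: v=22
F [α=22,β=77]: v=60
D [α=-∞,β=77]: v=60
H [α=-∞,β=60]: v=14
I [α=14,β=60]: v=3 after child 1 ≤ α → α-cutoff, skip 3
J [α=14,β=60]: v=15
G [α=-∞,β=60]: v=15
Root [α=-∞,β=+∞]: v=15
Leaves evaluated: 19 of 22.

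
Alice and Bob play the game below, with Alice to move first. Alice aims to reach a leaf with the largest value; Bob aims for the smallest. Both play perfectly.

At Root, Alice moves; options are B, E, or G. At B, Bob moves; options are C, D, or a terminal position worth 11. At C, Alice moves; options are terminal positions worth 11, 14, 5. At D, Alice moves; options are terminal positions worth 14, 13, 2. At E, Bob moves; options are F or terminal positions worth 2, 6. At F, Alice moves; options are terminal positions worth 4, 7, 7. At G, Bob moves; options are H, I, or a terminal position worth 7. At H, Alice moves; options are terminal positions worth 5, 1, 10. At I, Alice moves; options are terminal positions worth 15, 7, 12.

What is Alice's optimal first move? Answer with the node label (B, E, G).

B

C (Alice): max(11, 14, 5) = 14
D (Alice): max(14, 13, 2) = 14
B (Bob): min(14, 14, 11) = 11
F (Alice): max(4, 7, 7) = 7
E (Bob): min(7, 2, 6) = 2
H (Alice): max(5, 1, 10) = 10
I (Alice): max(15, 7, 12) = 15
G (Bob): min(10, 15, 7) = 7
Root (Alice): max(11, 2, 7) = 11
Alice picks the child with the highest value: B (value 11).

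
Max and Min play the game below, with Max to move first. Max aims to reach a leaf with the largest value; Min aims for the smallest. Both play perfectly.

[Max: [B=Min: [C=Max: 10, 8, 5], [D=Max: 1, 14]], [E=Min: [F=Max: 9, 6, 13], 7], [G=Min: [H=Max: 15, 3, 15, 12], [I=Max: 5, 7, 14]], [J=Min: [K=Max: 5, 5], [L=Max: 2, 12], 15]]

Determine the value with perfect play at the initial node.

14

C (Max): max(10, 8, 5) = 10
D (Max): max(1, 14) = 14
B (Min): min(10, 14) = 10
F (Max): max(9, 6, 13) = 13
E (Min): min(13, 7) = 7
H (Max): max(15, 3, 15, 12) = 15
I (Max): max(5, 7, 14) = 14
G (Min): min(15, 14) = 14
K (Max): max(5, 5) = 5
L (Max): max(2, 12) = 12
J (Min): min(5, 12, 15) = 5
Root (Max): max(10, 7, 14, 5) = 14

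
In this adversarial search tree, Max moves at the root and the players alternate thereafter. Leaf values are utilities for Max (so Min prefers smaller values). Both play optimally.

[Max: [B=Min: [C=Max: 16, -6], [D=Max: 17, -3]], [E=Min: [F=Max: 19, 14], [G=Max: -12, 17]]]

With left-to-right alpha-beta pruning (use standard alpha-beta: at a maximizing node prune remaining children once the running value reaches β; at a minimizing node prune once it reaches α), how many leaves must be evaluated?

C [α=-∞,β=+∞]: v=16
D [α=-∞,β=16]: v=17 after child 1 ≥ β → β-cutoff, skip 1
B [α=-∞,β=+∞]: v=16
F [α=16,β=+∞]: v=19
G [α=16,β=19]: v=17
E [α=16,β=+∞]: v=17
Root [α=-∞,β=+∞]: v=17
Leaves evaluated: 7 of 8.

7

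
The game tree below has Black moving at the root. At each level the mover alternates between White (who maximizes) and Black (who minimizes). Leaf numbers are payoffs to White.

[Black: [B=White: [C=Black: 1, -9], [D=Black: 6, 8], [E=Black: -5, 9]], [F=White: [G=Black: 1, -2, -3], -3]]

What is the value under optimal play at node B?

C: min(1, -9) = -9
D: min(6, 8) = 6
E: min(-5, 9) = -5
B: max(-9, 6, -5) = 6

6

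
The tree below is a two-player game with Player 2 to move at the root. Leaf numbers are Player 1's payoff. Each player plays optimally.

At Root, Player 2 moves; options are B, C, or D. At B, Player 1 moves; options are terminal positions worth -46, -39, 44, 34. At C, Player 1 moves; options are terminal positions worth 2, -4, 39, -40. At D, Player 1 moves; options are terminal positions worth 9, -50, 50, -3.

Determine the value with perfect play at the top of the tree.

39

B (Player 1): max(-46, -39, 44, 34) = 44
C (Player 1): max(2, -4, 39, -40) = 39
D (Player 1): max(9, -50, 50, -3) = 50
Root (Player 2): min(44, 39, 50) = 39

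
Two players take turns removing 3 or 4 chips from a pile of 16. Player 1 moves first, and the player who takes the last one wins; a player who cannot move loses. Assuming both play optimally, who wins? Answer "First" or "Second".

Second

i:   0  1  2  3  4  5  6  7  8  9 10 11 12 13 14 15 16
     L  L  L  W  W  W  W  L  L  L  W  W  W  W  L  L  L
Position 16 is L, so the second player wins.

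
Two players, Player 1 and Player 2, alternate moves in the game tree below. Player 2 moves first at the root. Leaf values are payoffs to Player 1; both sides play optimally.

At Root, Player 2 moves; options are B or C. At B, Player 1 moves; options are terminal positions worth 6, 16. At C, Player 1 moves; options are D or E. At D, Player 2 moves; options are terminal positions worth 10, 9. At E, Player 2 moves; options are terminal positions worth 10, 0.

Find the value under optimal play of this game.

B (Player 1): max(6, 16) = 16
D (Player 2): min(10, 9) = 9
E (Player 2): min(10, 0) = 0
C (Player 1): max(9, 0) = 9
Root (Player 2): min(16, 9) = 9

9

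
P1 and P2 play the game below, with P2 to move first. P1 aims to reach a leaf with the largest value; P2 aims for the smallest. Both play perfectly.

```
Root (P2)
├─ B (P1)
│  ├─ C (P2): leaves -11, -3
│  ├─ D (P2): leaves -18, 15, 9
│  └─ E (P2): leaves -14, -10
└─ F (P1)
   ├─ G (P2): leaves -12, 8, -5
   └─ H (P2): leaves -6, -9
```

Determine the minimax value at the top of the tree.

C (P2): min(-11, -3) = -11
D (P2): min(-18, 15, 9) = -18
E (P2): min(-14, -10) = -14
B (P1): max(-11, -18, -14) = -11
G (P2): min(-12, 8, -5) = -12
H (P2): min(-6, -9) = -9
F (P1): max(-12, -9) = -9
Root (P2): min(-11, -9) = -11

-11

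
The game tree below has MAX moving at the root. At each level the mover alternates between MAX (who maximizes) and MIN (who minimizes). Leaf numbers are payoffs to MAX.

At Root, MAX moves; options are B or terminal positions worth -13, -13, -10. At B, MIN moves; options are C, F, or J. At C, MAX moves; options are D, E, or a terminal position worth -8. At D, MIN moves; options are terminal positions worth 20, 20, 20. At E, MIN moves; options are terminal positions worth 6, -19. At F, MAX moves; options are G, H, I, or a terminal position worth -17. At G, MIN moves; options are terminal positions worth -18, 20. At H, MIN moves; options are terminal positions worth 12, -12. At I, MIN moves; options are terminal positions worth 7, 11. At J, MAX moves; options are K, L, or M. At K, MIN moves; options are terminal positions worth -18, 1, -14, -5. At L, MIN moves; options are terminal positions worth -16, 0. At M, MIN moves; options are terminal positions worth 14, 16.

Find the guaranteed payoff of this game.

7

D (MIN): min(20, 20, 20) = 20
E (MIN): min(6, -19) = -19
C (MAX): max(20, -19, -8) = 20
G (MIN): min(-18, 20) = -18
H (MIN): min(12, -12) = -12
I (MIN): min(7, 11) = 7
F (MAX): max(-18, -12, 7, -17) = 7
K (MIN): min(-18, 1, -14, -5) = -18
L (MIN): min(-16, 0) = -16
M (MIN): min(14, 16) = 14
J (MAX): max(-18, -16, 14) = 14
B (MIN): min(20, 7, 14) = 7
Root (MAX): max(7, -13, -13, -10) = 7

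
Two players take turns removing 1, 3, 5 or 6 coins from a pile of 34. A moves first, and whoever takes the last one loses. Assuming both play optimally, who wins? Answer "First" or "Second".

W/L table (W = player to move can force a win):
i:   0  1  2  3  4  5  6  7  8  9 10 11 12 13 14 15 16 17 18 19 20 21 22 23 24 25 26 27 28 29 30 31 32 33 34
     W  L  W  L  W  L  W  W  W  W  W  W  L  W  L  W  L  W  W  W  W  W  W  L  W  L  W  L  W  W  W  W  W  W  L
Position 34 is L, so the second player wins.

Second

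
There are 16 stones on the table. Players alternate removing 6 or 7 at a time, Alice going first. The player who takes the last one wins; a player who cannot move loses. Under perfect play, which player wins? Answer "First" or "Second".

Second

Positions where the player to move wins (W) vs loses (L):
i:   0  1  2  3  4  5  6  7  8  9 10 11 12 13 14 15 16
     L  L  L  L  L  L  W  W  W  W  W  W  W  L  L  L  L
Position 16 is L, so the second player wins.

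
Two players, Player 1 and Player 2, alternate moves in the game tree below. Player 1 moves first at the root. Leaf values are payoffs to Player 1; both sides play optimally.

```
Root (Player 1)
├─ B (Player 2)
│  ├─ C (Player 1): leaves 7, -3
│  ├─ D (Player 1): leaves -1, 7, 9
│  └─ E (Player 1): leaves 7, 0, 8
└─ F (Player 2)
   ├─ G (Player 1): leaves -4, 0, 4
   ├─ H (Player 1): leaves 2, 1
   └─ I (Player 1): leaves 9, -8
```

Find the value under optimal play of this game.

7

C (Player 1): max(7, -3) = 7
D (Player 1): max(-1, 7, 9) = 9
E (Player 1): max(7, 0, 8) = 8
B (Player 2): min(7, 9, 8) = 7
G (Player 1): max(-4, 0, 4) = 4
H (Player 1): max(2, 1) = 2
I (Player 1): max(9, -8) = 9
F (Player 2): min(4, 2, 9) = 2
Root (Player 1): max(7, 2) = 7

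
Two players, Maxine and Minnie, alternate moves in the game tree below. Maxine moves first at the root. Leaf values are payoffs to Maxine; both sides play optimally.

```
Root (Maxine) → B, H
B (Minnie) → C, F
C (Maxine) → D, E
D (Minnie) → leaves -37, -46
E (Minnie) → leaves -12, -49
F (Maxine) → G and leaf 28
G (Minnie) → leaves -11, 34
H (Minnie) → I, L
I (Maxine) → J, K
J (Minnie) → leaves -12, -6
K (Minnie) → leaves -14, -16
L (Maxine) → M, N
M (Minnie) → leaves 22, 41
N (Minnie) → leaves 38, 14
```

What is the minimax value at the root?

-12

D (Minnie): min(-37, -46) = -46
E (Minnie): min(-12, -49) = -49
C (Maxine): max(-46, -49) = -46
G (Minnie): min(-11, 34) = -11
F (Maxine): max(-11, 28) = 28
B (Minnie): min(-46, 28) = -46
J (Minnie): min(-12, -6) = -12
K (Minnie): min(-14, -16) = -16
I (Maxine): max(-12, -16) = -12
M (Minnie): min(22, 41) = 22
N (Minnie): min(38, 14) = 14
L (Maxine): max(22, 14) = 22
H (Minnie): min(-12, 22) = -12
Root (Maxine): max(-46, -12) = -12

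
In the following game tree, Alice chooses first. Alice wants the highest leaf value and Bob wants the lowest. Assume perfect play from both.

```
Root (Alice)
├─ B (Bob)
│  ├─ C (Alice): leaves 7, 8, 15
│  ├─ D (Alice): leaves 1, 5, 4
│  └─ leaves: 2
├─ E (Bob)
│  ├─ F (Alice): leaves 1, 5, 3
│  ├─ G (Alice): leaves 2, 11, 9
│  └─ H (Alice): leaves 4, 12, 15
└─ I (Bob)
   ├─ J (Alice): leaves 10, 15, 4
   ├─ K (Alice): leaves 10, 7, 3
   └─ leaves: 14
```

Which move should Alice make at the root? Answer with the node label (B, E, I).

C (Alice): max(7, 8, 15) = 15
D (Alice): max(1, 5, 4) = 5
B (Bob): min(15, 5, 2) = 2
F (Alice): max(1, 5, 3) = 5
G (Alice): max(2, 11, 9) = 11
H (Alice): max(4, 12, 15) = 15
E (Bob): min(5, 11, 15) = 5
J (Alice): max(10, 15, 4) = 15
K (Alice): max(10, 7, 3) = 10
I (Bob): min(15, 10, 14) = 10
Root (Alice): max(2, 5, 10) = 10
Alice picks the child with the highest value: I (value 10).

I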